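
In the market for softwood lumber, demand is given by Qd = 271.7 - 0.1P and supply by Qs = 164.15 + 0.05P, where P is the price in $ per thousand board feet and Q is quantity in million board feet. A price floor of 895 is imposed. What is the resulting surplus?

Evaluating both curves at the floor price 895 gives Qd = 182.2, Qs = 208.9.
Surplus = Qs - Qd = 208.9 - 182.2 = 26.7.

Surplus = 26.7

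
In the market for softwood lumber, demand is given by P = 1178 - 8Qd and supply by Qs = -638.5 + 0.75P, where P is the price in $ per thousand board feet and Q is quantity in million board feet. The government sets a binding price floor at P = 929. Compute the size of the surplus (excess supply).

Solving each curve for Q: Qd = 147.25 - 0.125P.
With P fixed at 929, quantity demanded is 31.125 and quantity supplied is 58.25.
Surplus = Qs - Qd = 58.25 - 31.125 = 27.125.

Surplus = 27.125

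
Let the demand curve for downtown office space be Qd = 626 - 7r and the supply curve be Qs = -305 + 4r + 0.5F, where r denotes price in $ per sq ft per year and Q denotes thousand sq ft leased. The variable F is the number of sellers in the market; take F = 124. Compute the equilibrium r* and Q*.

With F = 124, supply is Qs = -243 + 4r.
The market clears where 626 - 7r = -243 + 4r. Rearranging, 11r = 869, hence r* = 79.
Substitute back: Q* = 626 - 7(79) = 73.

r* = 79, Q* = 73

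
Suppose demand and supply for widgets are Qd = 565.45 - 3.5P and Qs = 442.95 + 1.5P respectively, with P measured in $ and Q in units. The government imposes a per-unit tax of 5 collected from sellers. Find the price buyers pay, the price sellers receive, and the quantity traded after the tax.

With a tax of 5 on sellers, they supply based on the net price P_s = P_b - 5, so Qs = 435.45 + 1.5P_b.
Set Qd = Qs: 565.45 - 3.5P_b = 435.45 + 1.5P_b, so 130 = 5P_b and P_b = 26.
So P_s = 21 and the quantity traded is Q = 565.45 - 3.5(26) = 474.45.

P_b = 26, P_s = 21, Q = 474.45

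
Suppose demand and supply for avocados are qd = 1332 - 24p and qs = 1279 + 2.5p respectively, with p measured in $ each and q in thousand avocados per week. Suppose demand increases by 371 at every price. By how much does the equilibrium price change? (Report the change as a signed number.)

Δp = 14

The market clears where 1332 - 24p = 1279 + 2.5p. Rearranging, 26.5p = 53, hence p* = 2.
Substitute back: q* = 1332 - 24(2) = 1284.
After the shift, demand is qd = 1703 - 24p.
Re-solving, 26.5p = 424 gives p = 16 and q = 1319.
Δp = 16 - 2 = 14.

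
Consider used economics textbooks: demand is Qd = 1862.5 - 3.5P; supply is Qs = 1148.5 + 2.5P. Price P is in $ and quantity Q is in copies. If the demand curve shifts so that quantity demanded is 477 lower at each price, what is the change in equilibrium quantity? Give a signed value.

Equating demand and supply, 1862.5 - 3.5P = 1148.5 + 2.5P gives 6P = 714, so P* = 119.
Plugging P* into demand: Q* = 1862.5 - 3.5(119) = 1446.
After the shift, demand is Qd = 1385.5 - 3.5P.
New equilibrium: 237 = 6P, so P = 39.5 and Q = 1247.25.
ΔQ = 1247.25 - 1446 = -198.75.

ΔQ = -198.75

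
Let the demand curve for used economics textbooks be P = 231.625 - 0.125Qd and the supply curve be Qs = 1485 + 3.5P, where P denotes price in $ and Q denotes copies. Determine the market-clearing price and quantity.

P* = 32, Q* = 1597

In direct form, Qd = 1853 - 8P.
The market clears where 1853 - 8P = 1485 + 3.5P. Rearranging, 11.5P = 368, hence P* = 32.
Plugging P* into demand: Q* = 1853 - 8(32) = 1597.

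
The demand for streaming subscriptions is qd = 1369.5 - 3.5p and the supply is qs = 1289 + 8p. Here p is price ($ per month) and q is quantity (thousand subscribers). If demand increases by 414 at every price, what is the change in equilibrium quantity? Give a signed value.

Equating demand and supply, 1369.5 - 3.5p = 1289 + 8p gives 11.5p = 80.5, so p* = 7.
From the demand curve, q* = 1369.5 - 3.5(7) = 1345.
After the shift, demand is qd = 1783.5 - 3.5p.
New equilibrium: 494.5 = 11.5p, so p = 43 and q = 1633.
Δq = 1633 - 1345 = 288.

Δq = 288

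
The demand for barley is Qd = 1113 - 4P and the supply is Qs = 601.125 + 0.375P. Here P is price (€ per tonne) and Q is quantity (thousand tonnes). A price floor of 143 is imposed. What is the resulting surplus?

Surplus = 113.75

At P = 143: Qd = 541 and Qs = 654.75.
Surplus = Qs - Qd = 654.75 - 541 = 113.75.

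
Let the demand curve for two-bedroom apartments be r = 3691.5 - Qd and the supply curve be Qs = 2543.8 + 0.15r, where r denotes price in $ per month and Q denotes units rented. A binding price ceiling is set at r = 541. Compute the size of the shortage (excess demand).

Shortage = 525.55

In direct form, Qd = 3691.5 - r.
Evaluating both curves at the ceiling price 541 gives Qd = 3150.5, Qs = 2624.95.
Shortage = Qd - Qs = 3150.5 - 2624.95 = 525.55.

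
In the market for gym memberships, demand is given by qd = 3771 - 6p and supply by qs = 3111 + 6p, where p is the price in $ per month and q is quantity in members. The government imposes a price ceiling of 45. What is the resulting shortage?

Shortage = 120

At p = 45: qd = 3501 and qs = 3381.
Shortage = qd - qs = 3501 - 3381 = 120.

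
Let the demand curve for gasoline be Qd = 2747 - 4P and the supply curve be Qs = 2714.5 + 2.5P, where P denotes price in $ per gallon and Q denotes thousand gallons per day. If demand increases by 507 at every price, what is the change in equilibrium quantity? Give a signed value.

ΔQ = 195

The market clears where 2747 - 4P = 2714.5 + 2.5P. Rearranging, 6.5P = 32.5, hence P* = 5.
Then Q* = 2747 - 4(5) = 2727.
After the shift, demand is Qd = 3254 - 4P.
New equilibrium: 539.5 = 6.5P, so P = 83 and Q = 2922.
ΔQ = 2922 - 2727 = 195.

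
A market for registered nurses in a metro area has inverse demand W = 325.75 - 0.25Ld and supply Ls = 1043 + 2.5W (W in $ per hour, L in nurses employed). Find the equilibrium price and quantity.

W* = 40, L* = 1143

Solving each curve for L: Ld = 1303 - 4W.
At equilibrium Ld = Ls, so 1303 - 4W = 1043 + 2.5W; collecting terms, 260 = 6.5W and W* = 40.
Substitute back: L* = 1303 - 4(40) = 1143.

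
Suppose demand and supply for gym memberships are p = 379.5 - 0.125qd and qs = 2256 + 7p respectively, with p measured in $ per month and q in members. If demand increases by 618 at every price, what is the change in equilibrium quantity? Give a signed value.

Δq = 288.4

In direct form, qd = 3036 - 8p.
The market clears where 3036 - 8p = 2256 + 7p. Rearranging, 15p = 780, hence p* = 52.
Then q* = 3036 - 8(52) = 2620.
After the shift, demand is qd = 3654 - 8p.
New equilibrium: 1398 = 15p, so p = 93.2 and q = 2908.4.
Δq = 2908.4 - 2620 = 288.4.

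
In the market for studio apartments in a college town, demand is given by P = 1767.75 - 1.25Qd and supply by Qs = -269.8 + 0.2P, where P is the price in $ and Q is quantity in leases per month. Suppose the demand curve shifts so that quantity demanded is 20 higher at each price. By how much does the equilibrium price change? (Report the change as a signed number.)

Rewriting in direct form: Qd = 1414.2 - 0.8P.
The market clears where 1414.2 - 0.8P = -269.8 + 0.2P. Rearranging, P = 1684, hence P* = 1684.
Then Q* = 1414.2 - 0.8(1684) = 67.
After the shift, demand is Qd = 1434.2 - 0.8P.
The new intersection has 1704 = P, i.e. P = 1704, Q = 71.
ΔP = 1704 - 1684 = 20.

ΔP = 20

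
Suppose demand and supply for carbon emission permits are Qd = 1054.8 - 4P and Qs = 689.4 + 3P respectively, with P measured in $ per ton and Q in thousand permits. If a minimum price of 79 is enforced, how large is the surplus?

Surplus = 187.6

Evaluating both curves at the floor price 79 gives Qd = 738.8, Qs = 926.4.
Surplus = Qs - Qd = 926.4 - 738.8 = 187.6.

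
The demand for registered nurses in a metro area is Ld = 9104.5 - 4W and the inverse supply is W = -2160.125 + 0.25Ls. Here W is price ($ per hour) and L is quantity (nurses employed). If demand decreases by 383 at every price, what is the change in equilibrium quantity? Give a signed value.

ΔL = -191.5

In direct form, Ls = 8640.5 + 4W.
At equilibrium Ld = Ls, so 9104.5 - 4W = 8640.5 + 4W; collecting terms, 464 = 8W and W* = 58.
Plugging W* into demand: L* = 9104.5 - 4(58) = 8872.5.
After the shift, demand is Ld = 8721.5 - 4W.
New equilibrium: 81 = 8W, so W = 10.125 and L = 8681.
ΔL = 8681 - 8872.5 = -191.5.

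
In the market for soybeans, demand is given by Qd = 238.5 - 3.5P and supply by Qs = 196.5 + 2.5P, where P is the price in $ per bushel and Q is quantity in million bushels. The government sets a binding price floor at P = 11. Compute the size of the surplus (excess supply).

With P fixed at 11, quantity demanded is 200 and quantity supplied is 224.
Surplus = Qs - Qd = 224 - 200 = 24.

Surplus = 24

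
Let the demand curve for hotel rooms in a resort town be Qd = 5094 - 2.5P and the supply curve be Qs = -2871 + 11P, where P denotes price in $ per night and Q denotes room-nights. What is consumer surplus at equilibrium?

Set Qd = Qs: 5094 - 2.5P = -2871 + 11P, so 7965 = 13.5P and P* = 590.
Substitute back: Q* = 5094 - 2.5(590) = 3619.
Demand choke price (Qd = 0): P = 5094/2.5 = 2037.6. Consumer surplus = ½ × (2037.6 - 590) × 3619 = 2619432.2.

Consumer surplus = 2619432.2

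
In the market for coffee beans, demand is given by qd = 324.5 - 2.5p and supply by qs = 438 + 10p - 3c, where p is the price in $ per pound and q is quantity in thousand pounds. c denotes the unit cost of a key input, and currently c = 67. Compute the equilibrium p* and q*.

With c = 67, supply is qs = 237 + 10p.
Set qd = qs: 324.5 - 2.5p = 237 + 10p, so 87.5 = 12.5p and p* = 7.
From the demand curve, q* = 324.5 - 2.5(7) = 307.

p* = 7, q* = 307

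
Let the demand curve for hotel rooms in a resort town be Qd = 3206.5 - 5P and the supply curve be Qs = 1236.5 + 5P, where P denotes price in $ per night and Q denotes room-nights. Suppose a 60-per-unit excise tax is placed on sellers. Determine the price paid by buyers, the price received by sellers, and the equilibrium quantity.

Sellers keep P_s = P_b - 60 per unit, so supply in terms of the buyer price is Qs = 936.5 + 5P_b.
Market clearing requires 3206.5 - 5P_b = 936.5 + 5P_b; hence 2270 = 10P_b and P_b = 227.
Then P_s = 227 - 60 = 167 and Q = 3206.5 - 5(227) = 2071.5.

P_b = 227, P_s = 167, Q = 2071.5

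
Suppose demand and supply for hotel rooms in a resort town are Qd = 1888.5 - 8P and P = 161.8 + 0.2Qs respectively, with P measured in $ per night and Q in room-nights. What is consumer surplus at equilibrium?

Consumer surplus = 3263.265625

Rewriting in direct form: Qs = -809 + 5P.
At equilibrium Qd = Qs, so 1888.5 - 8P = -809 + 5P; collecting terms, 2697.5 = 13P and P* = 207.5.
Then Q* = 1888.5 - 8(207.5) = 228.5.
Demand choke price (Qd = 0): P = 1888.5/8 = 236.0625. Consumer surplus = ½ × (236.0625 - 207.5) × 228.5 = 3263.265625.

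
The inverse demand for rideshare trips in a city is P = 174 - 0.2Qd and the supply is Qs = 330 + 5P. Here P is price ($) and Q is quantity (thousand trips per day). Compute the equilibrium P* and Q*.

P* = 54, Q* = 600

Rewriting in direct form: Qd = 870 - 5P.
The market clears where 870 - 5P = 330 + 5P. Rearranging, 10P = 540, hence P* = 54.
Then Q* = 870 - 5(54) = 600.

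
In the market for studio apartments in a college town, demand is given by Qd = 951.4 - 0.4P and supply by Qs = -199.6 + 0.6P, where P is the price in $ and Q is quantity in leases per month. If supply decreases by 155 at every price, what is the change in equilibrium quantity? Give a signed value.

Set Qd = Qs: 951.4 - 0.4P = -199.6 + 0.6P, so 1151 = P and P* = 1151.
Then Q* = 951.4 - 0.4(1151) = 491.
After the shift, supply is Qs = -354.6 + 0.6P.
New equilibrium: 1306 = P, so P = 1306 and Q = 429.
ΔQ = 429 - 491 = -62.

ΔQ = -62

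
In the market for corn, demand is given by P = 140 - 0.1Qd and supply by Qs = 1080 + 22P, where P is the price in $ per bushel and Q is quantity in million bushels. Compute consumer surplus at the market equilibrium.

Inverting to quantity form: Qd = 1400 - 10P.
Set Qd = Qs: 1400 - 10P = 1080 + 22P, so 320 = 32P and P* = 10.
Substitute back: Q* = 1400 - 10(10) = 1300.
Demand choke price (Qd = 0): P = 1400/10 = 140. Consumer surplus = ½ × (140 - 10) × 1300 = 84500.

Consumer surplus = 84500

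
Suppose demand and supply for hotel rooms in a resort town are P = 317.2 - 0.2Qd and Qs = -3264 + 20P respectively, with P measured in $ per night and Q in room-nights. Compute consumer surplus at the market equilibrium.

Solving each curve for Q: Qd = 1586 - 5P.
Equating demand and supply, 1586 - 5P = -3264 + 20P gives 25P = 4850, so P* = 194.
From the demand curve, Q* = 1586 - 5(194) = 616.
Demand choke price (Qd = 0): P = 1586/5 = 317.2. Consumer surplus = ½ × (317.2 - 194) × 616 = 37945.6.

Consumer surplus = 37945.6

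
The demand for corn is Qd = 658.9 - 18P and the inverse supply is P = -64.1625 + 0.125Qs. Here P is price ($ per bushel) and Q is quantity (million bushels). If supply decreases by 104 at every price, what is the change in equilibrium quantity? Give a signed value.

ΔQ = -72

Solving each curve for Q: Qs = 513.3 + 8P.
Set Qd = Qs: 658.9 - 18P = 513.3 + 8P, so 145.6 = 26P and P* = 5.6.
Plugging P* into demand: Q* = 658.9 - 18(5.6) = 558.1.
After the shift, supply is Qs = 409.3 + 8P.
The new intersection has 249.6 = 26P, i.e. P = 9.6, Q = 486.1.
ΔQ = 486.1 - 558.1 = -72.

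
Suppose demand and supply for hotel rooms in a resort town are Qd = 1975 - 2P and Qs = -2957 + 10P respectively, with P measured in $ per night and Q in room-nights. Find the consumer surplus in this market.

Equating demand and supply, 1975 - 2P = -2957 + 10P gives 12P = 4932, so P* = 411.
Then Q* = 1975 - 2(411) = 1153.
Demand choke price (Qd = 0): P = 1975/2 = 987.5. Consumer surplus = ½ × (987.5 - 411) × 1153 = 332352.25.

Consumer surplus = 332352.25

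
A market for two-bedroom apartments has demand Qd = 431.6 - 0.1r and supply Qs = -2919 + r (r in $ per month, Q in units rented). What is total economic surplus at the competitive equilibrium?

The market clears where 431.6 - 0.1r = -2919 + r. Rearranging, 1.1r = 3350.6, hence r* = 3046.
Plugging r* into demand: Q* = 431.6 - 0.1(3046) = 127.
Demand choke price = 4316; supply choke price = 2919. CS = ½(4316 - 3046)(127) = 80645; PS = ½(3046 - 2919)(127) = 8064.5. Total surplus = 88709.5.

Total surplus = 88709.5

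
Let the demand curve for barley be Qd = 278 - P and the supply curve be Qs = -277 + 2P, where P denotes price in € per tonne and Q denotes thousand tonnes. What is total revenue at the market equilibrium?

Total revenue = 17205

The market clears where 278 - P = -277 + 2P. Rearranging, 3P = 555, hence P* = 185.
Substitute back: Q* = 278 - 185 = 93.
Total revenue = P* × Q* = 185 × 93 = 17205.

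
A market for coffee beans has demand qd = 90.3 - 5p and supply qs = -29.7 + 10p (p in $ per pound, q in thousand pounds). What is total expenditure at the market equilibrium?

At equilibrium qd = qs, so 90.3 - 5p = -29.7 + 10p; collecting terms, 120 = 15p and p* = 8.
From the demand curve, q* = 90.3 - 5(8) = 50.3.
Total expenditure = p* × q* = 8 × 50.3 = 402.4.

Total expenditure = 402.4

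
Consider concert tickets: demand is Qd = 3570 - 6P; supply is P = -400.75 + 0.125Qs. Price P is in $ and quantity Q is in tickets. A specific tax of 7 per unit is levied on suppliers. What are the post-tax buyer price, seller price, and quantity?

Inverting to quantity form: Qs = 3206 + 8P.
The tax drives a wedge P_b - P_s = 7. Substituting P_s = P_b - 7 into supply: Qs = 3150 + 8P_b.
Equate demand and the shifted supply: 3570 - 6P_b = 3150 + 8P_b, giving 14P_b = 420, so P_b = 30.
So P_s = 23 and the quantity traded is Q = 3570 - 6(30) = 3390.

P_b = 30, P_s = 23, Q = 3390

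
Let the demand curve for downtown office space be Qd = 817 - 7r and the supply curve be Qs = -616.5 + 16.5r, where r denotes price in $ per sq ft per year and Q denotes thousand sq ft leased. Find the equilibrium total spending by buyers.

At equilibrium Qd = Qs, so 817 - 7r = -616.5 + 16.5r; collecting terms, 1433.5 = 23.5r and r* = 61.
Plugging r* into demand: Q* = 817 - 7(61) = 390.
Total spending by buyers = r* × Q* = 61 × 390 = 23790.

Total spending by buyers = 23790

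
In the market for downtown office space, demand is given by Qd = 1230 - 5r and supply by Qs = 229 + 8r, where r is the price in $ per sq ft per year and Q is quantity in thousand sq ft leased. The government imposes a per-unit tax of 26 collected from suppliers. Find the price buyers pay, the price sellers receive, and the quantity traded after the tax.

r_b = 93, r_s = 67, Q = 765

With a tax of 26 on suppliers, they supply based on the net price r_s = r_b - 26, so Qs = 21 + 8r_b.
Set Qd = Qs: 1230 - 5r_b = 21 + 8r_b, so 1209 = 13r_b and r_b = 93.
So r_s = 67 and the quantity traded is Q = 1230 - 5(93) = 765.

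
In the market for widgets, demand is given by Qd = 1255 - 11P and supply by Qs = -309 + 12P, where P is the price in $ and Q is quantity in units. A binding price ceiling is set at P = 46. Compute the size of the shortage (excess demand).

With P fixed at 46, quantity demanded is 749 and quantity supplied is 243.
Shortage = Qd - Qs = 749 - 243 = 506.

Shortage = 506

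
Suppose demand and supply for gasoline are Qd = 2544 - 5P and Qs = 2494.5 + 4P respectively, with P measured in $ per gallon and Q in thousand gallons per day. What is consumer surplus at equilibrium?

Consumer surplus = 633277.225

The market clears where 2544 - 5P = 2494.5 + 4P. Rearranging, 9P = 49.5, hence P* = 5.5.
From the demand curve, Q* = 2544 - 5(5.5) = 2516.5.
Demand choke price (Qd = 0): P = 2544/5 = 508.8. Consumer surplus = ½ × (508.8 - 5.5) × 2516.5 = 633277.225.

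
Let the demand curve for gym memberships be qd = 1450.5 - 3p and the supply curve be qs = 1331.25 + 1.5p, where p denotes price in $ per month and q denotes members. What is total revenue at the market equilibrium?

The market clears where 1450.5 - 3p = 1331.25 + 1.5p. Rearranging, 4.5p = 119.25, hence p* = 26.5.
Substitute back: q* = 1450.5 - 3(26.5) = 1371.
Total revenue = p* × q* = 26.5 × 1371 = 36331.5.

Total revenue = 36331.5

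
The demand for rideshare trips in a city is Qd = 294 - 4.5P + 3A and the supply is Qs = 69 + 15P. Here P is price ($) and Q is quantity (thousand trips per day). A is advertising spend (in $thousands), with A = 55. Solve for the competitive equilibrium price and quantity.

With A = 55, demand is Qd = 459 - 4.5P.
Equating demand and supply, 459 - 4.5P = 69 + 15P gives 19.5P = 390, so P* = 20.
Then Q* = 459 - 4.5(20) = 369.

P* = 20, Q* = 369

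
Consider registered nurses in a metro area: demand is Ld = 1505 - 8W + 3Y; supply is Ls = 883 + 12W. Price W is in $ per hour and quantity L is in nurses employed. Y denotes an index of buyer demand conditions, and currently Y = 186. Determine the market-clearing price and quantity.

W* = 59, L* = 1591

With Y = 186, demand is Ld = 2063 - 8W.
The market clears where 2063 - 8W = 883 + 12W. Rearranging, 20W = 1180, hence W* = 59.
Substitute back: L* = 2063 - 8(59) = 1591.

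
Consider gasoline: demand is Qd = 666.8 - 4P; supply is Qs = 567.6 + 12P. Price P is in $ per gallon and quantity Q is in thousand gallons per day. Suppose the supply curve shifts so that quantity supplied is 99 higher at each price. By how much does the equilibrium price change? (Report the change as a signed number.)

ΔP = -6.1875

At equilibrium Qd = Qs, so 666.8 - 4P = 567.6 + 12P; collecting terms, 99.2 = 16P and P* = 6.2.
Substitute back: Q* = 666.8 - 4(6.2) = 642.
After the shift, supply is Qs = 666.6 + 12P.
The new intersection has 0.2 = 16P, i.e. P = 0.0125, Q = 666.75.
ΔP = 0.0125 - 6.2 = -6.1875.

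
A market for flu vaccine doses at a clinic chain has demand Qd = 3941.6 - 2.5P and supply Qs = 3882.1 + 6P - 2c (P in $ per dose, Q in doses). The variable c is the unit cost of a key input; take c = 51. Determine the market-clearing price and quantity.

P* = 19, Q* = 3894.1

With c = 51, supply is Qs = 3780.1 + 6P.
The market clears where 3941.6 - 2.5P = 3780.1 + 6P. Rearranging, 8.5P = 161.5, hence P* = 19.
Plugging P* into demand: Q* = 3941.6 - 2.5(19) = 3894.1.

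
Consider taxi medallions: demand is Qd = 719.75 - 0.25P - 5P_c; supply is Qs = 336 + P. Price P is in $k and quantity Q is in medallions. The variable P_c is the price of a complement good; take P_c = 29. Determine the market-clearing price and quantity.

P* = 191, Q* = 527

With P_c = 29, demand is Qd = 574.75 - 0.25P.
Set Qd = Qs: 574.75 - 0.25P = 336 + P, so 238.75 = 1.25P and P* = 191.
From the demand curve, Q* = 574.75 - 0.25(191) = 527.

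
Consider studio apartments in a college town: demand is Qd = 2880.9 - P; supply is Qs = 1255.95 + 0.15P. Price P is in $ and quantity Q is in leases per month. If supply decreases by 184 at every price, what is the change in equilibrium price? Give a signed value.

ΔP = 160

Set Qd = Qs: 2880.9 - P = 1255.95 + 0.15P, so 1624.95 = 1.15P and P* = 1413.
Substitute back: Q* = 2880.9 - 1413 = 1467.9.
After the shift, supply is Qs = 1071.95 + 0.15P.
Re-solving, 1.15P = 1808.95 gives P = 1573 and Q = 1307.9.
ΔP = 1573 - 1413 = 160.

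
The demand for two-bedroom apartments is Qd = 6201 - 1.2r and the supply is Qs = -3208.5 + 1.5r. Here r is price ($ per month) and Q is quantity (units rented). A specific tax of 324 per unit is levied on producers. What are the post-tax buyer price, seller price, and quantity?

The tax drives a wedge r_b - r_s = 324. Substituting r_s = r_b - 324 into supply: Qs = -3694.5 + 1.5r_b.
Set Qd = Qs: 6201 - 1.2r_b = -3694.5 + 1.5r_b, so 9895.5 = 2.7r_b and r_b = 3665.
So r_s = 3341 and the quantity traded is Q = 6201 - 1.2(3665) = 1803.

r_b = 3665, r_s = 3341, Q = 1803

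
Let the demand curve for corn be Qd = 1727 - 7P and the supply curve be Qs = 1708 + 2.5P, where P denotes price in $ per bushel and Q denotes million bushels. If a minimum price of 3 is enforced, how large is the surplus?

At P = 3: Qd = 1706 and Qs = 1715.5.
Surplus = Qs - Qd = 1715.5 - 1706 = 9.5.

Surplus = 9.5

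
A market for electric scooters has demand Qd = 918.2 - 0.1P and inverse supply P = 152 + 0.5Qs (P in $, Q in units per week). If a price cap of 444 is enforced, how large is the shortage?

Solving each curve for Q: Qs = -304 + 2P.
At P = 444: Qd = 873.8 and Qs = 584.
Shortage = Qd - Qs = 873.8 - 584 = 289.8.

Shortage = 289.8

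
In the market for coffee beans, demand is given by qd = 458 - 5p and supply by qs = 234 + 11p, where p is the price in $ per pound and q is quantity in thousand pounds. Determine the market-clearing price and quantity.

Equating demand and supply, 458 - 5p = 234 + 11p gives 16p = 224, so p* = 14.
Plugging p* into demand: q* = 458 - 5(14) = 388.

p* = 14, q* = 388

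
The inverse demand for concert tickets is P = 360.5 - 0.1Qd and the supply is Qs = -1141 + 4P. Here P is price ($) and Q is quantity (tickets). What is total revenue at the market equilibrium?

Total revenue = 72885

Inverting to quantity form: Qd = 3605 - 10P.
Equating demand and supply, 3605 - 10P = -1141 + 4P gives 14P = 4746, so P* = 339.
Substitute back: Q* = 3605 - 10(339) = 215.
Total revenue = P* × Q* = 339 × 215 = 72885.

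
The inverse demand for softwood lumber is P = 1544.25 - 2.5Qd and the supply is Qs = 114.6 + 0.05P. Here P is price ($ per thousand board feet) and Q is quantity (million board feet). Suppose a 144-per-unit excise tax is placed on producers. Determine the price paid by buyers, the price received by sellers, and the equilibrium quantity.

P_b = 1134, P_s = 990, Q = 164.1

Rewriting in direct form: Qd = 617.7 - 0.4P.
Producers keep P_s = P_b - 144 per unit, so supply in terms of the buyer price is Qs = 107.4 + 0.05P_b.
Market clearing requires 617.7 - 0.4P_b = 107.4 + 0.05P_b; hence 510.3 = 0.45P_b and P_b = 1134.
So P_s = 990 and the quantity traded is Q = 617.7 - 0.4(1134) = 164.1.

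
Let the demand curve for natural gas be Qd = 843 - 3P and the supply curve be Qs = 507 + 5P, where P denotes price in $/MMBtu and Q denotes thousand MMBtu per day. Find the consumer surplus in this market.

Consumer surplus = 85681.5

At equilibrium Qd = Qs, so 843 - 3P = 507 + 5P; collecting terms, 336 = 8P and P* = 42.
Substitute back: Q* = 843 - 3(42) = 717.
Demand choke price (Qd = 0): P = 843/3 = 281. Consumer surplus = ½ × (281 - 42) × 717 = 85681.5.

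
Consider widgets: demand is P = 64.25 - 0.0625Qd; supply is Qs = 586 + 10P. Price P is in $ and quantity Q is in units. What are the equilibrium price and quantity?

P* = 17, Q* = 756

Rewriting in direct form: Qd = 1028 - 16P.
Set Qd = Qs: 1028 - 16P = 586 + 10P, so 442 = 26P and P* = 17.
Plugging P* into demand: Q* = 1028 - 16(17) = 756.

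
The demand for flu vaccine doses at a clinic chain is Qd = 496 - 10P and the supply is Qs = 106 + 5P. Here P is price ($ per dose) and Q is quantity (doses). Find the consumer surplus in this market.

Consumer surplus = 2784.8

Equating demand and supply, 496 - 10P = 106 + 5P gives 15P = 390, so P* = 26.
Plugging P* into demand: Q* = 496 - 10(26) = 236.
Demand choke price (Qd = 0): P = 496/10 = 49.6. Consumer surplus = ½ × (49.6 - 26) × 236 = 2784.8.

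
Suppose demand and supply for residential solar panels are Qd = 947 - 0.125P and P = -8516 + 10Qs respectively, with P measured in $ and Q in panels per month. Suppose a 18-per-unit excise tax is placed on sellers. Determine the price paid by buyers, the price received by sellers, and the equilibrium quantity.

Rewriting in direct form: Qs = 851.6 + 0.1P.
Sellers keep P_s = P_b - 18 per unit, so supply in terms of the buyer price is Qs = 849.8 + 0.1P_b.
Set Qd = Qs: 947 - 0.125P_b = 849.8 + 0.1P_b, so 97.2 = 0.225P_b and P_b = 432.
So P_s = 414 and the quantity traded is Q = 947 - 0.125(432) = 893.

P_b = 432, P_s = 414, Q = 893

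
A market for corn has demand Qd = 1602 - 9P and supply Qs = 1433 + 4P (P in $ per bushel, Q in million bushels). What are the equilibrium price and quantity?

P* = 13, Q* = 1485

The market clears where 1602 - 9P = 1433 + 4P. Rearranging, 13P = 169, hence P* = 13.
Then Q* = 1602 - 9(13) = 1485.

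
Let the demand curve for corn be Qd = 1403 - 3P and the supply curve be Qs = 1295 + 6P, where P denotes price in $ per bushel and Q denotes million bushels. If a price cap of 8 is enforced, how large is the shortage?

At P = 8: Qd = 1379 and Qs = 1343.
Shortage = Qd - Qs = 1379 - 1343 = 36.

Shortage = 36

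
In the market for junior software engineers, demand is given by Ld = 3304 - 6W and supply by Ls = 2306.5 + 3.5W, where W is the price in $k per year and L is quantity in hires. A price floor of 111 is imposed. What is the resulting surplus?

At W = 111: Ld = 2638 and Ls = 2695.
Surplus = Ls - Ld = 2695 - 2638 = 57.

Surplus = 57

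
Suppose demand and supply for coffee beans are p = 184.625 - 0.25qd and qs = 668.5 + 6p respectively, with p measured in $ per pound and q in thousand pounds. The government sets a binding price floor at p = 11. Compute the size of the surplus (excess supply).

Surplus = 40

Inverting to quantity form: qd = 738.5 - 4p.
At p = 11: qd = 694.5 and qs = 734.5.
Surplus = qs - qd = 734.5 - 694.5 = 40.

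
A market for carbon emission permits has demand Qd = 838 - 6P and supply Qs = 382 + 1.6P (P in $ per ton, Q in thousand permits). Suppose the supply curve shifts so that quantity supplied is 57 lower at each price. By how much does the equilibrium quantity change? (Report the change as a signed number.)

The market clears where 838 - 6P = 382 + 1.6P. Rearranging, 7.6P = 456, hence P* = 60.
Then Q* = 838 - 6(60) = 478.
After the shift, supply is Qs = 325 + 1.6P.
Re-solving, 7.6P = 513 gives P = 67.5 and Q = 433.
ΔQ = 433 - 478 = -45.

ΔQ = -45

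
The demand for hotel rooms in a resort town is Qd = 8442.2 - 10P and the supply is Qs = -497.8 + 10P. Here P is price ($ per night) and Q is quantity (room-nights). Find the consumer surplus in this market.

The market clears where 8442.2 - 10P = -497.8 + 10P. Rearranging, 20P = 8940, hence P* = 447.
From the demand curve, Q* = 8442.2 - 10(447) = 3972.2.
Demand choke price (Qd = 0): P = 8442.2/10 = 844.22. Consumer surplus = ½ × (844.22 - 447) × 3972.2 = 788918.642.

Consumer surplus = 788918.642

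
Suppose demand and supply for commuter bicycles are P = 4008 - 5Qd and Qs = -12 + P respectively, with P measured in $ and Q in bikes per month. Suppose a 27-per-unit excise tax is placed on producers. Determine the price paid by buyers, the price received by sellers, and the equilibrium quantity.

P_b = 700.5, P_s = 673.5, Q = 661.5

In direct form, Qd = 801.6 - 0.2P.
Producers keep P_s = P_b - 27 per unit, so supply in terms of the buyer price is Qs = -39 + P_b.
Equate demand and the shifted supply: 801.6 - 0.2P_b = -39 + P_b, giving 1.2P_b = 840.6, so P_b = 700.5.
Then P_s = 700.5 - 27 = 673.5 and Q = 801.6 - 0.2(700.5) = 661.5.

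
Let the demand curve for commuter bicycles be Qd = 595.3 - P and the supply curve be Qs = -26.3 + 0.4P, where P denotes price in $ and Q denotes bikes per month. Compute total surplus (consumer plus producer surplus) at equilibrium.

Total surplus = 40060.4575

Equating demand and supply, 595.3 - P = -26.3 + 0.4P gives 1.4P = 621.6, so P* = 444.
Then Q* = 595.3 - 444 = 151.3.
Demand choke price = 595.3; supply choke price = 65.75. CS = ½(595.3 - 444)(151.3) = 11445.845; PS = ½(444 - 65.75)(151.3) = 28614.6125. Total surplus = 40060.4575.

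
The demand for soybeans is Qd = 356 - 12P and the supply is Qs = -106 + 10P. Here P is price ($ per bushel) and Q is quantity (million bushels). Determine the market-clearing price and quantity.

Set Qd = Qs: 356 - 12P = -106 + 10P, so 462 = 22P and P* = 21.
Plugging P* into demand: Q* = 356 - 12(21) = 104.

P* = 21, Q* = 104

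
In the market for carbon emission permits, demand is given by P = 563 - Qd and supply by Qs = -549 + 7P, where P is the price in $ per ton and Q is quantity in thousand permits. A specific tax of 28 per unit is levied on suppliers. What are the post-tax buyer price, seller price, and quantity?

Rewriting in direct form: Qd = 563 - P.
Suppliers keep P_s = P_b - 28 per unit, so supply in terms of the buyer price is Qs = -745 + 7P_b.
Equate demand and the shifted supply: 563 - P_b = -745 + 7P_b, giving 8P_b = 1308, so P_b = 163.5.
Then P_s = 163.5 - 28 = 135.5 and Q = 563 - 163.5 = 399.5.

P_b = 163.5, P_s = 135.5, Q = 399.5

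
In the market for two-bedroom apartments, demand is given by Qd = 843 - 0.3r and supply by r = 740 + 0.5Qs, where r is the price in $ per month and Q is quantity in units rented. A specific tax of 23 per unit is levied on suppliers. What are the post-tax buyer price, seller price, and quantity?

Inverting to quantity form: Qs = -1480 + 2r.
Suppliers keep r_s = r_b - 23 per unit, so supply in terms of the buyer price is Qs = -1526 + 2r_b.
Market clearing requires 843 - 0.3r_b = -1526 + 2r_b; hence 2369 = 2.3r_b and r_b = 1030.
So r_s = 1007 and the quantity traded is Q = 843 - 0.3(1030) = 534.

r_b = 1030, r_s = 1007, Q = 534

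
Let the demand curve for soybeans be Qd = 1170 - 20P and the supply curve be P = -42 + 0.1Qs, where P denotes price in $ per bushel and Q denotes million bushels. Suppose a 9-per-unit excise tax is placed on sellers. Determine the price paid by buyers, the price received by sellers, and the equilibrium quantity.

P_b = 28, P_s = 19, Q = 610

Inverting to quantity form: Qs = 420 + 10P.
Sellers keep P_s = P_b - 9 per unit, so supply in terms of the buyer price is Qs = 330 + 10P_b.
Equate demand and the shifted supply: 1170 - 20P_b = 330 + 10P_b, giving 30P_b = 840, so P_b = 28.
So P_s = 19 and the quantity traded is Q = 1170 - 20(28) = 610.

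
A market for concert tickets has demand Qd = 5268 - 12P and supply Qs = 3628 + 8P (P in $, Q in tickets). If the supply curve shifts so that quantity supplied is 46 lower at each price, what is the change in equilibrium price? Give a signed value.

Equating demand and supply, 5268 - 12P = 3628 + 8P gives 20P = 1640, so P* = 82.
Then Q* = 5268 - 12(82) = 4284.
After the shift, supply is Qs = 3582 + 8P.
Re-solving, 20P = 1686 gives P = 84.3 and Q = 4256.4.
ΔP = 84.3 - 82 = 2.3.

ΔP = 2.3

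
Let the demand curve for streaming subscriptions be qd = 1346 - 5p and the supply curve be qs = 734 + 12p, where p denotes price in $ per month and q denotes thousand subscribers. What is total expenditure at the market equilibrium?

Total expenditure = 41976

Equating demand and supply, 1346 - 5p = 734 + 12p gives 17p = 612, so p* = 36.
From the demand curve, q* = 1346 - 5(36) = 1166.
Total expenditure = p* × q* = 36 × 1166 = 41976.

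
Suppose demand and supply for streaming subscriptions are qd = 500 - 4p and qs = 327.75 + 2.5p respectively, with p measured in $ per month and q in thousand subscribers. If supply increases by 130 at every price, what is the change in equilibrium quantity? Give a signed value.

Δq = 80

At equilibrium qd = qs, so 500 - 4p = 327.75 + 2.5p; collecting terms, 172.25 = 6.5p and p* = 26.5.
From the demand curve, q* = 500 - 4(26.5) = 394.
After the shift, supply is qs = 457.75 + 2.5p.
Re-solving, 6.5p = 42.25 gives p = 6.5 and q = 474.
Δq = 474 - 394 = 80.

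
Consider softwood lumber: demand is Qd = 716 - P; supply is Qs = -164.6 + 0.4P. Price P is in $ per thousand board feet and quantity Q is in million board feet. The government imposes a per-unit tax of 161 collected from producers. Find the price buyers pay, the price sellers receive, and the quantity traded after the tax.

With a tax of 161 on producers, they supply based on the net price P_s = P_b - 161, so Qs = -229 + 0.4P_b.
Set Qd = Qs: 716 - P_b = -229 + 0.4P_b, so 945 = 1.4P_b and P_b = 675.
Then P_s = 675 - 161 = 514 and Q = 716 - 675 = 41.

P_b = 675, P_s = 514, Q = 41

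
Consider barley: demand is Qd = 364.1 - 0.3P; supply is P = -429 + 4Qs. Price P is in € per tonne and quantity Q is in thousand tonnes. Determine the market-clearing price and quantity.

P* = 467, Q* = 224

In direct form, Qs = 107.25 + 0.25P.
The market clears where 364.1 - 0.3P = 107.25 + 0.25P. Rearranging, 0.55P = 256.85, hence P* = 467.
Plugging P* into demand: Q* = 364.1 - 0.3(467) = 224.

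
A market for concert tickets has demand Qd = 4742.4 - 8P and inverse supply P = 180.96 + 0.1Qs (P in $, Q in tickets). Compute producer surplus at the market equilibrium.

Producer surplus = 167518.208

Inverting to quantity form: Qs = -1809.6 + 10P.
The market clears where 4742.4 - 8P = -1809.6 + 10P. Rearranging, 18P = 6552, hence P* = 364.
From the demand curve, Q* = 4742.4 - 8(364) = 1830.4.
Supply choke price (Qs = 0): P = 180.96. Producer surplus = ½ × (364 - 180.96) × 1830.4 = 167518.208.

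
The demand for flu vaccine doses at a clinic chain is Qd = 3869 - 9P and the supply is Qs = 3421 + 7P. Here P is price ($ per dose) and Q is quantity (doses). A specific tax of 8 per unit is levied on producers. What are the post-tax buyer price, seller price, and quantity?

P_b = 31.5, P_s = 23.5, Q = 3585.5

With a tax of 8 on producers, they supply based on the net price P_s = P_b - 8, so Qs = 3365 + 7P_b.
Set Qd = Qs: 3869 - 9P_b = 3365 + 7P_b, so 504 = 16P_b and P_b = 31.5.
Then P_s = 31.5 - 8 = 23.5 and Q = 3869 - 9(31.5) = 3585.5.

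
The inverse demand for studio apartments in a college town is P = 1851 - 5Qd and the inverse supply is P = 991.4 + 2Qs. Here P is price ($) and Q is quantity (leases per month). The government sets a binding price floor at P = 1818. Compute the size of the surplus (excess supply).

Surplus = 406.7

In direct form, Qd = 370.2 - 0.2P and Qs = -495.7 + 0.5P.
Evaluating both curves at the floor price 1818 gives Qd = 6.6, Qs = 413.3.
Surplus = Qs - Qd = 413.3 - 6.6 = 406.7.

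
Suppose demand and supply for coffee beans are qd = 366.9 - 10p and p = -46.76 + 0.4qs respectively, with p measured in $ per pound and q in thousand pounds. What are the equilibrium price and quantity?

Rewriting in direct form: qs = 116.9 + 2.5p.
Set qd = qs: 366.9 - 10p = 116.9 + 2.5p, so 250 = 12.5p and p* = 20.
Plugging p* into demand: q* = 366.9 - 10(20) = 166.9.

p* = 20, q* = 166.9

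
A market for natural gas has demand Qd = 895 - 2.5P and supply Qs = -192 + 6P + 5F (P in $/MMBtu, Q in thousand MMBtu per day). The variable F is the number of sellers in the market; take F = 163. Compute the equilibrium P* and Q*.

P* = 32, Q* = 815

With F = 163, supply is Qs = 623 + 6P.
The market clears where 895 - 2.5P = 623 + 6P. Rearranging, 8.5P = 272, hence P* = 32.
Then Q* = 895 - 2.5(32) = 815.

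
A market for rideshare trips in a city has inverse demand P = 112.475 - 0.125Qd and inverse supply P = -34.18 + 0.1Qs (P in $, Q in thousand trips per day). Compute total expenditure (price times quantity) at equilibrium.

Solving each curve for Q: Qd = 899.8 - 8P and Qs = 341.8 + 10P.
The market clears where 899.8 - 8P = 341.8 + 10P. Rearranging, 18P = 558, hence P* = 31.
Plugging P* into demand: Q* = 899.8 - 8(31) = 651.8.
Total expenditure = P* × Q* = 31 × 651.8 = 20205.8.

Total expenditure = 20205.8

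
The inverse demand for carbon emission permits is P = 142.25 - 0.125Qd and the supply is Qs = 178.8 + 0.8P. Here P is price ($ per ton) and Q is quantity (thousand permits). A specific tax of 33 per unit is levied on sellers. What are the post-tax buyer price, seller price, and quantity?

In direct form, Qd = 1138 - 8P.
Sellers keep P_s = P_b - 33 per unit, so supply in terms of the buyer price is Qs = 152.4 + 0.8P_b.
Set Qd = Qs: 1138 - 8P_b = 152.4 + 0.8P_b, so 985.6 = 8.8P_b and P_b = 112.
Then P_s = 112 - 33 = 79 and Q = 1138 - 8(112) = 242.

P_b = 112, P_s = 79, Q = 242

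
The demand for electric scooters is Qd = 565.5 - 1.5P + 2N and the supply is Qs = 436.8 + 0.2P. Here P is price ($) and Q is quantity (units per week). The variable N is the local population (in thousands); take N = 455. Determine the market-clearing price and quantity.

P* = 611, Q* = 559

With N = 455, demand is Qd = 1475.5 - 1.5P.
The market clears where 1475.5 - 1.5P = 436.8 + 0.2P. Rearranging, 1.7P = 1038.7, hence P* = 611.
Plugging P* into demand: Q* = 1475.5 - 1.5(611) = 559.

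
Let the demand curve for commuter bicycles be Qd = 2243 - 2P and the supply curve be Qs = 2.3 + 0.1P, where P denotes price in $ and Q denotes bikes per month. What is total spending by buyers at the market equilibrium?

The market clears where 2243 - 2P = 2.3 + 0.1P. Rearranging, 2.1P = 2240.7, hence P* = 1067.
Then Q* = 2243 - 2(1067) = 109.
Total spending by buyers = P* × Q* = 1067 × 109 = 116303.

Total spending by buyers = 116303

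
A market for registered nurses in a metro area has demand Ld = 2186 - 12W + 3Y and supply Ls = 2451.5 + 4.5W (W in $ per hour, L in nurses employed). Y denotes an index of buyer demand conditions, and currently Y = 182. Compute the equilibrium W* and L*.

W* = 17, L* = 2528

With Y = 182, demand is Ld = 2732 - 12W.
The market clears where 2732 - 12W = 2451.5 + 4.5W. Rearranging, 16.5W = 280.5, hence W* = 17.
From the demand curve, L* = 2732 - 12(17) = 2528.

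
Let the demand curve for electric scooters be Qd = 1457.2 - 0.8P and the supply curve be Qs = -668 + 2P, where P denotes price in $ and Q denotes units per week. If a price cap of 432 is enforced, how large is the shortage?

Evaluating both curves at the ceiling price 432 gives Qd = 1111.6, Qs = 196.
Shortage = Qd - Qs = 1111.6 - 196 = 915.6.

Shortage = 915.6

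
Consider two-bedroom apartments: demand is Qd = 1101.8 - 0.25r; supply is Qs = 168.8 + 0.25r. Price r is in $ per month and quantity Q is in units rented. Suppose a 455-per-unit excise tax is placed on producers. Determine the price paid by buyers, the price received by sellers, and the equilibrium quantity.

r_b = 2093.5, r_s = 1638.5, Q = 578.425

The tax drives a wedge r_b - r_s = 455. Substituting r_s = r_b - 455 into supply: Qs = 55.05 + 0.25r_b.
Equate demand and the shifted supply: 1101.8 - 0.25r_b = 55.05 + 0.25r_b, giving 0.5r_b = 1046.75, so r_b = 2093.5.
Then r_s = 2093.5 - 455 = 1638.5 and Q = 1101.8 - 0.25(2093.5) = 578.425.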